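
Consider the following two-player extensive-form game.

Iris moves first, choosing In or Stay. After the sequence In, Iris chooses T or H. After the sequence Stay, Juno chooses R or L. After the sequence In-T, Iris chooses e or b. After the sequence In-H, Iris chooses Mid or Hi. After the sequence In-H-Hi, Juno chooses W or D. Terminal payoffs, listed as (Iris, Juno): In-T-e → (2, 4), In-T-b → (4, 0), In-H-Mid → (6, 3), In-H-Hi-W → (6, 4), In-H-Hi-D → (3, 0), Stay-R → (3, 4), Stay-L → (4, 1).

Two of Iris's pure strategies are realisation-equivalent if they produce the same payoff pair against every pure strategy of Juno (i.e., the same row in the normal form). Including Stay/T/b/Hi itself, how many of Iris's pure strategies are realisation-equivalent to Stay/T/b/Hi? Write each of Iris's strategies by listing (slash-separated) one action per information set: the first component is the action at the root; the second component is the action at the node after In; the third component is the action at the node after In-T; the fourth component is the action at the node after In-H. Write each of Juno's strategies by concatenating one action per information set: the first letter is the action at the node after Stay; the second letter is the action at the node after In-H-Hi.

Row for Stay/T/b/Hi (columns RW, RD, LW, LD): (3,4) (3,4) (4,1) (4,1).
Under Stay/T/b/Hi, Iris's choice at the node after In and at the node after In-T and at the node after In-H can never be reached regardless of what Juno does, so varying those choices leaves every outcome unchanged.
Holding the reachable choices fixed and varying the unreachable ones freely already gives 2 × 2 × 2 = 8 equivalent strategies.
No other strategy reproduces this row, so those 8 are the full class: Stay/T/e/Mid, Stay/T/e/Hi, Stay/T/b/Mid, Stay/T/b/Hi, Stay/H/e/Mid, Stay/H/e/Hi, Stay/H/b/Mid, Stay/H/b/Hi.

8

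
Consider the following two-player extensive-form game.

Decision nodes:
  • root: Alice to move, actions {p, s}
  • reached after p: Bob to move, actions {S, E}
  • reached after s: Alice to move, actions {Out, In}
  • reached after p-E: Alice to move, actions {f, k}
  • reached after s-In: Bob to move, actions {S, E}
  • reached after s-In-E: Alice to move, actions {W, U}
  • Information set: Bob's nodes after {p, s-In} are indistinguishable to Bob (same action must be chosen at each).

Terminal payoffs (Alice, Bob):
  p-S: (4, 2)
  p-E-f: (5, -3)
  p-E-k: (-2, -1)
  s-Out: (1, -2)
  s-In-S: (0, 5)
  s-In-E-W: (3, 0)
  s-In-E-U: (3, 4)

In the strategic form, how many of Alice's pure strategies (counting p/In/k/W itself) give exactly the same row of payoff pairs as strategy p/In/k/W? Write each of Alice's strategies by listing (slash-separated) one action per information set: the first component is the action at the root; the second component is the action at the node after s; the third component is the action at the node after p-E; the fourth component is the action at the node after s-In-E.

4

Row for p/In/k/W (columns S, E): (4,2) (-2,-1).
Under p/In/k/W, Alice's choice at the node after s and at the node after s-In-E can never be reached regardless of what Bob does, so varying those choices leaves every outcome unchanged.
Holding the reachable choices fixed and varying the unreachable ones freely already gives 2 × 2 = 4 equivalent strategies.
No other strategy reproduces this row, so those 4 are the full class: p/Out/k/W, p/Out/k/U, p/In/k/W, p/In/k/U.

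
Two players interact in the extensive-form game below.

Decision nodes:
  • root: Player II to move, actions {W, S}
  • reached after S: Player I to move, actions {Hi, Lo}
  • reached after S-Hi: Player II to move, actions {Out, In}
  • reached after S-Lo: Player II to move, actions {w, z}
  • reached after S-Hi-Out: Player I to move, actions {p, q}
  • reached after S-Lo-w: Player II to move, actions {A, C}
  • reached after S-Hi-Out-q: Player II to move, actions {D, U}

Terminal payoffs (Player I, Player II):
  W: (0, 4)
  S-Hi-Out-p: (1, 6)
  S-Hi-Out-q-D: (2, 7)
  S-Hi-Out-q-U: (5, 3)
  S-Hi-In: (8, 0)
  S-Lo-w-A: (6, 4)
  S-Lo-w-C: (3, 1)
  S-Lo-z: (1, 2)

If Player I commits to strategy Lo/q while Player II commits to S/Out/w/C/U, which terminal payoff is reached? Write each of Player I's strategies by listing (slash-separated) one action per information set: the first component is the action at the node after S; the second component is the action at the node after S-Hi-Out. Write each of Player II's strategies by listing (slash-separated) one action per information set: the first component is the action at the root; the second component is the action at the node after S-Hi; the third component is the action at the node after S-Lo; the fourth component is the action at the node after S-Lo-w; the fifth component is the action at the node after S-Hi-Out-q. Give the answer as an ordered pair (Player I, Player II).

Trace the play path from the root:
  Player II plays S
  Player I plays Lo at [S]
  Player II plays w at [S-Lo]
  Player II plays C at [S-Lo-w]
→ terminal payoff (3, 1).
(Player I's choice at the node after S-Hi-Out is never reached on this path, so it doesn't affect the outcome.)

(3, 1)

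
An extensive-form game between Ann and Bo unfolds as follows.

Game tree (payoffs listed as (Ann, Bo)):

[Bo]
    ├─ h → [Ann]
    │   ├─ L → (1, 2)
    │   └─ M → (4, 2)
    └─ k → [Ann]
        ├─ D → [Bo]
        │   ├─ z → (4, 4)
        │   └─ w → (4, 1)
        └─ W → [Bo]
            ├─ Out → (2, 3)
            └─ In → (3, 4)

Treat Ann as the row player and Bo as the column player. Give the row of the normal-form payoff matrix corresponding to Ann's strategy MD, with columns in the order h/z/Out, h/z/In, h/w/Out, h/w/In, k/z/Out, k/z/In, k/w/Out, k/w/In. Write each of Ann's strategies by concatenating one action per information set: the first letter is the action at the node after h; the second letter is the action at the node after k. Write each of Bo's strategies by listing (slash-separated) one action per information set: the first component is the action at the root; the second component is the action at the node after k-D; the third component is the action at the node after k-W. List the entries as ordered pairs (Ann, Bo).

(4,2) (4,2) (4,2) (4,2) (4,4) (4,4) (4,1) (4,1)

vs h/z/Out: Bo plays h → Ann plays M at [h] → (4, 2)
vs h/z/In: Bo plays h → Ann plays M at [h] → (4, 2)
vs h/w/Out: Bo plays h → Ann plays M at [h] → (4, 2)
vs h/w/In: Bo plays h → Ann plays M at [h] → (4, 2)
vs k/z/Out: Bo plays k → Ann plays D at [k] → Bo plays z at [k-D] → (4, 4)
vs k/z/In: Bo plays k → Ann plays D at [k] → Bo plays z at [k-D] → (4, 4)
vs k/w/Out: Bo plays k → Ann plays D at [k] → Bo plays w at [k-D] → (4, 1)
vs k/w/In: Bo plays k → Ann plays D at [k] → Bo plays w at [k-D] → (4, 1)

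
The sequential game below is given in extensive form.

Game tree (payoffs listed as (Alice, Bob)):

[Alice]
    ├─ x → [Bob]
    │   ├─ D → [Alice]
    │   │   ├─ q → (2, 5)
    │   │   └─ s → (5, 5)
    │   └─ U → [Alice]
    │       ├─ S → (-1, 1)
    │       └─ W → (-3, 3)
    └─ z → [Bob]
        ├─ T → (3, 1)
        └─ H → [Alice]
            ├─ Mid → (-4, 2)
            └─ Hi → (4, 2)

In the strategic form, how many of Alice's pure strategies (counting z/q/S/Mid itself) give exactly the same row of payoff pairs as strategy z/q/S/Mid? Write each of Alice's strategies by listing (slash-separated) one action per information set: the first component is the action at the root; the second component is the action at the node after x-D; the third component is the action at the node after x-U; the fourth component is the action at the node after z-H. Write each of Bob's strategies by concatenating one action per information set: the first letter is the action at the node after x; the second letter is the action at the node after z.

4

Row for z/q/S/Mid (columns DT, DH, UT, UH): (3,1) (-4,2) (3,1) (-4,2).
Under z/q/S/Mid, Alice's choice at the node after x-D and at the node after x-U can never be reached regardless of what Bob does, so varying those choices leaves every outcome unchanged.
Holding the reachable choices fixed and varying the unreachable ones freely already gives 2 × 2 = 4 equivalent strategies.
No other strategy reproduces this row, so those 4 are the full class: z/q/S/Mid, z/q/W/Mid, z/s/S/Mid, z/s/W/Mid.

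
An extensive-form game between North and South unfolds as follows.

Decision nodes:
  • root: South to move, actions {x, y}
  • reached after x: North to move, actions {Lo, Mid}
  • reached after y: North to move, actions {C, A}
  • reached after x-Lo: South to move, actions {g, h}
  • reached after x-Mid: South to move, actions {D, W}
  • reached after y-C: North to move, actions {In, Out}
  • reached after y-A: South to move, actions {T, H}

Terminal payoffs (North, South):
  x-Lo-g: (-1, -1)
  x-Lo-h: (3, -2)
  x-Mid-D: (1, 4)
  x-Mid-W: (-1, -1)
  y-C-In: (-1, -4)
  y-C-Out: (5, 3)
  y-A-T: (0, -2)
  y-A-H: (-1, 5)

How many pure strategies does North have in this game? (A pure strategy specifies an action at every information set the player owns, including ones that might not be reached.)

North owns the node after x with actions {Lo, Mid} — two choices.
North owns the node after y with actions {C, A} — two choices.
North owns the node after y-C with actions {In, Out} — two choices.
A pure strategy fixes one action at each information set independently, so the count is the product 2 × 2 × 2 = 8.
(For reference, South has 16 pure strategies, giving a 8×16 normal-form matrix.)

8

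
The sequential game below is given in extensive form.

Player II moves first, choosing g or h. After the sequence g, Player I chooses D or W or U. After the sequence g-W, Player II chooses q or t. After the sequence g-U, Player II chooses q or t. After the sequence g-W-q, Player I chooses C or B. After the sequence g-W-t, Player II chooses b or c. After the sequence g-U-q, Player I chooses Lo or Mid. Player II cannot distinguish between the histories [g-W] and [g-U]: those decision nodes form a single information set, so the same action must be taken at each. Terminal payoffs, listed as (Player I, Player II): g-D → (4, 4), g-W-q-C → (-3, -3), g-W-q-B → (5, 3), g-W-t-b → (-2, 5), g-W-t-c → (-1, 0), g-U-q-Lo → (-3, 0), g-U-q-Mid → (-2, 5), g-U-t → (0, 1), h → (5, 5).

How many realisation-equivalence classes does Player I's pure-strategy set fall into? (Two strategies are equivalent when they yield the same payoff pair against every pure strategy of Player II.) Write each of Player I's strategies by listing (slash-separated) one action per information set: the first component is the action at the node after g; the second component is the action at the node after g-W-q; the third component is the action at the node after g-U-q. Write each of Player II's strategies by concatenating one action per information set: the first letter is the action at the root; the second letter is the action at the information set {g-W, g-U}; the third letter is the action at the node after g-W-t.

5

Player I has 12 pure strategies: D/C/Lo, D/C/Mid, D/B/Lo, D/B/Mid, W/C/Lo, W/C/Mid, W/B/Lo, W/B/Mid, U/C/Lo, U/C/Mid, U/B/Lo, U/B/Mid. Columns: gqb, gqc, gtb, gtc, hqb, hqc, htb, htc.
{D/C/Lo, D/C/Mid, D/B/Lo, D/B/Mid} → row (4,4) (4,4) (4,4) (4,4) (5,5) (5,5) (5,5) (5,5)
{W/C/Lo, W/C/Mid} → row (-3,-3) (-3,-3) (-2,5) (-1,0) (5,5) (5,5) (5,5) (5,5)
{W/B/Lo, W/B/Mid} → row (5,3) (5,3) (-2,5) (-1,0) (5,5) (5,5) (5,5) (5,5)
{U/C/Lo, U/B/Lo} → row (-3,0) (-3,0) (0,1) (0,1) (5,5) (5,5) (5,5) (5,5)
{U/C/Mid, U/B/Mid} → row (-2,5) (-2,5) (0,1) (0,1) (5,5) (5,5) (5,5) (5,5)
That's 5 distinct rows out of 12 strategies.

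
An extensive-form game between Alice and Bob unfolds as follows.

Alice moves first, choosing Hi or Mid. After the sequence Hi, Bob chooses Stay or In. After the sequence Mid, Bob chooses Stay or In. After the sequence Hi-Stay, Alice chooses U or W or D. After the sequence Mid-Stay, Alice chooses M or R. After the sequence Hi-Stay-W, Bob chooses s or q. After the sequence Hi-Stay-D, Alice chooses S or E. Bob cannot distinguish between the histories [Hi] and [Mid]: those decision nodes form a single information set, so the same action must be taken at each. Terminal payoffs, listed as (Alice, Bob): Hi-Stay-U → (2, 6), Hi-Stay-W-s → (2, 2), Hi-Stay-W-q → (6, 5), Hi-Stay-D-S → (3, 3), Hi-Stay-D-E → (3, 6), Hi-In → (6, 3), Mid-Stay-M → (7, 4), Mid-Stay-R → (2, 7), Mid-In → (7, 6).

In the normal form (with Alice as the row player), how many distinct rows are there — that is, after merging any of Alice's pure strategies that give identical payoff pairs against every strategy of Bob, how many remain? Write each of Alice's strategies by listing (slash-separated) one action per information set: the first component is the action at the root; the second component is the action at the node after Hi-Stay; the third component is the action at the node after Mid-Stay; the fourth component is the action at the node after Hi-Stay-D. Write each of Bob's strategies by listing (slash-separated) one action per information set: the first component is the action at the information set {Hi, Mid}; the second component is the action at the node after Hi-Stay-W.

6

Alice has 24 pure strategies: Hi/U/M/S, Hi/U/M/E, Hi/U/R/S, Hi/U/R/E, Hi/W/M/S, Hi/W/M/E, Hi/W/R/S, Hi/W/R/E, Hi/D/M/S, Hi/D/M/E, Hi/D/R/S, Hi/D/R/E, Mid/U/M/S, Mid/U/M/E, Mid/U/R/S, Mid/U/R/E, Mid/W/M/S, Mid/W/M/E, Mid/W/R/S, Mid/W/R/E, Mid/D/M/S, Mid/D/M/E, Mid/D/R/S, Mid/D/R/E. Columns: Stay/s, Stay/q, In/s, In/q.
{Hi/U/M/S, Hi/U/M/E, Hi/U/R/S, Hi/U/R/E} → row (2,6) (2,6) (6,3) (6,3)
{Hi/W/M/S, Hi/W/M/E, Hi/W/R/S, Hi/W/R/E} → row (2,2) (6,5) (6,3) (6,3)
{Hi/D/M/S, Hi/D/R/S} → row (3,3) (3,3) (6,3) (6,3)
{Hi/D/M/E, Hi/D/R/E} → row (3,6) (3,6) (6,3) (6,3)
{Mid/U/M/S, Mid/U/M/E, Mid/W/M/S, Mid/W/M/E, Mid/D/M/S, Mid/D/M/E} → row (7,4) (7,4) (7,6) (7,6)
{Mid/U/R/S, Mid/U/R/E, Mid/W/R/S, Mid/W/R/E, Mid/D/R/S, Mid/D/R/E} → row (2,7) (2,7) (7,6) (7,6)
That's 6 distinct rows out of 24 strategies.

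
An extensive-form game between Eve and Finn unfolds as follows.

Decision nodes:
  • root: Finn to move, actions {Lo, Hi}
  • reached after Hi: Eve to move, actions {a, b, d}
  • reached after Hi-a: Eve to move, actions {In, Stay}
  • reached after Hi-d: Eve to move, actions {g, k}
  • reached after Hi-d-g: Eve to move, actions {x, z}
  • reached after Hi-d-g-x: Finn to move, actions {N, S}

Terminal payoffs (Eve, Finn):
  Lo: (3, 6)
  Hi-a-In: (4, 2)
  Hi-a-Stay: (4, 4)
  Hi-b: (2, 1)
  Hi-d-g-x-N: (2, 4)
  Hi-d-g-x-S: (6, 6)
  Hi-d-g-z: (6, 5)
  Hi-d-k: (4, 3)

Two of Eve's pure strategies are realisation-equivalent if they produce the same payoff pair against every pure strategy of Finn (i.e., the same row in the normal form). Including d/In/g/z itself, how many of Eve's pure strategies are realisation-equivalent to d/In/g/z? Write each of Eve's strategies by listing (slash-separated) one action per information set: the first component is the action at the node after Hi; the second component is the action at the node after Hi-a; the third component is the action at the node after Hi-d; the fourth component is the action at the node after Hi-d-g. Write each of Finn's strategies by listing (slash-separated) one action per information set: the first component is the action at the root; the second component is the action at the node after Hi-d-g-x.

2

Row for d/In/g/z (columns Lo/N, Lo/S, Hi/N, Hi/S): (3,6) (3,6) (6,5) (6,5).
Under d/In/g/z, Eve's choice at the node after Hi-a can never be reached regardless of what Finn does, so varying those choices leaves every outcome unchanged.
Holding the reachable choices fixed and varying the unreachable one freely already gives 2 equivalent strategies.
No other strategy reproduces this row, so those 2 are the full class: d/In/g/z, d/Stay/g/z.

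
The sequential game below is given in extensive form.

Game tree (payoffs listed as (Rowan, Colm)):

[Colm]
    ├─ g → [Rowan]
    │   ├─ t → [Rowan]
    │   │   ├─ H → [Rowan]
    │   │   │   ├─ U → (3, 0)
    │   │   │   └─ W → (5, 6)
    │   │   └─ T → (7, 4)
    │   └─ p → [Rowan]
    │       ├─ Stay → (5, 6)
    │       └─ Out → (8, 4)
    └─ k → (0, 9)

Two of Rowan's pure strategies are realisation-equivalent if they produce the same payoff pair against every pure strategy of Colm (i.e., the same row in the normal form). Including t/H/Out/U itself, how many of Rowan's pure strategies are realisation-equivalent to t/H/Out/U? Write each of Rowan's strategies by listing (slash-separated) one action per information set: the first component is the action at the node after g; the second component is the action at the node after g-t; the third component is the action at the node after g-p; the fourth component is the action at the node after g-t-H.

2

Row for t/H/Out/U (columns g, k): (3,0) (0,9).
Under t/H/Out/U, Rowan's choice at the node after g-p can never be reached regardless of what Colm does, so varying those choices leaves every outcome unchanged.
Holding the reachable choices fixed and varying the unreachable one freely already gives 2 equivalent strategies.
No other strategy reproduces this row, so those 2 are the full class: t/H/Stay/U, t/H/Out/U.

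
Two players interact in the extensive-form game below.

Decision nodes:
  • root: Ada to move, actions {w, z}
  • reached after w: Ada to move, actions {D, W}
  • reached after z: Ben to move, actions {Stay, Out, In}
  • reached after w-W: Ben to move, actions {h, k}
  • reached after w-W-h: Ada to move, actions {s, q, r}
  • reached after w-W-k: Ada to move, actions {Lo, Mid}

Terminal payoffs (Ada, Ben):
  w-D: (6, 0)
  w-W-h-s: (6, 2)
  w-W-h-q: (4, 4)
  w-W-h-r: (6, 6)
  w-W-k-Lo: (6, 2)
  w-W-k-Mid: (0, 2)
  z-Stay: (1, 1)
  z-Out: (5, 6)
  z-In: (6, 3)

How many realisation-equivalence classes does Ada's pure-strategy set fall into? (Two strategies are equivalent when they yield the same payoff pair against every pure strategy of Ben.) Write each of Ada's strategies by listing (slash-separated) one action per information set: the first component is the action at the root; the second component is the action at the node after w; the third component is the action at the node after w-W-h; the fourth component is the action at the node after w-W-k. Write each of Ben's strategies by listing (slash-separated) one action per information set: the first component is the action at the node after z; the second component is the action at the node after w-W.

8

Ada has 24 pure strategies: w/D/s/Lo, w/D/s/Mid, w/D/q/Lo, w/D/q/Mid, w/D/r/Lo, w/D/r/Mid, w/W/s/Lo, w/W/s/Mid, w/W/q/Lo, w/W/q/Mid, w/W/r/Lo, w/W/r/Mid, z/D/s/Lo, z/D/s/Mid, z/D/q/Lo, z/D/q/Mid, z/D/r/Lo, z/D/r/Mid, z/W/s/Lo, z/W/s/Mid, z/W/q/Lo, z/W/q/Mid, z/W/r/Lo, z/W/r/Mid. Columns: Stay/h, Stay/k, Out/h, Out/k, In/h, In/k.
{w/D/s/Lo, w/D/s/Mid, w/D/q/Lo, w/D/q/Mid, w/D/r/Lo, w/D/r/Mid} → row (6,0) (6,0) (6,0) (6,0) (6,0) (6,0)
{w/W/s/Lo} → row (6,2) (6,2) (6,2) (6,2) (6,2) (6,2)
{w/W/s/Mid} → row (6,2) (0,2) (6,2) (0,2) (6,2) (0,2)
{w/W/q/Lo} → row (4,4) (6,2) (4,4) (6,2) (4,4) (6,2)
{w/W/q/Mid} → row (4,4) (0,2) (4,4) (0,2) (4,4) (0,2)
{w/W/r/Lo} → row (6,6) (6,2) (6,6) (6,2) (6,6) (6,2)
{w/W/r/Mid} → row (6,6) (0,2) (6,6) (0,2) (6,6) (0,2)
{z/D/s/Lo, z/D/s/Mid, z/D/q/Lo, z/D/q/Mid, z/D/r/Lo, z/D/r/Mid, z/W/s/Lo, z/W/s/Mid, z/W/q/Lo, z/W/q/Mid, z/W/r/Lo, z/W/r/Mid} → row (1,1) (1,1) (5,6) (5,6) (6,3) (6,3)
That's 8 distinct rows out of 24 strategies.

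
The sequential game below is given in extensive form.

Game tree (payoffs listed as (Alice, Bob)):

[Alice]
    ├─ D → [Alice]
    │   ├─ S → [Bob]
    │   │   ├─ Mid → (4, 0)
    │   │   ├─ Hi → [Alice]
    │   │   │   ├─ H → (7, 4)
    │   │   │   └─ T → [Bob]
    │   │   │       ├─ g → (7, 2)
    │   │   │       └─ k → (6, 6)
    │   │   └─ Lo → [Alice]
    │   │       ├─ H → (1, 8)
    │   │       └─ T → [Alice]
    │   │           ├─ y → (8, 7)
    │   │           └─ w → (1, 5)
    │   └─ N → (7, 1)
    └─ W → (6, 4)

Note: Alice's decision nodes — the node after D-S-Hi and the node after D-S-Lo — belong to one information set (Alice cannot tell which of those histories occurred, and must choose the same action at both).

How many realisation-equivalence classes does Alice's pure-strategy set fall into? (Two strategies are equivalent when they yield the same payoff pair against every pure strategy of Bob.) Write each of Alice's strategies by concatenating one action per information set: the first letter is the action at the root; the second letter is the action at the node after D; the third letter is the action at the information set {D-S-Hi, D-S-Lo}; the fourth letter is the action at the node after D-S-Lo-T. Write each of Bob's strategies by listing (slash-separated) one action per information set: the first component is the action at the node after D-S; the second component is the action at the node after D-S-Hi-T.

5

Alice has 16 pure strategies: DSHy, DSHw, DSTy, DSTw, DNHy, DNHw, DNTy, DNTw, WSHy, WSHw, WSTy, WSTw, WNHy, WNHw, WNTy, WNTw. Columns: Mid/g, Mid/k, Hi/g, Hi/k, Lo/g, Lo/k.
{DSHy, DSHw} → row (4,0) (4,0) (7,4) (7,4) (1,8) (1,8)
{DSTy} → row (4,0) (4,0) (7,2) (6,6) (8,7) (8,7)
{DSTw} → row (4,0) (4,0) (7,2) (6,6) (1,5) (1,5)
{DNHy, DNHw, DNTy, DNTw} → row (7,1) (7,1) (7,1) (7,1) (7,1) (7,1)
{WSHy, WSHw, WSTy, WSTw, WNHy, WNHw, WNTy, WNTw} → row (6,4) (6,4) (6,4) (6,4) (6,4) (6,4)
That's 5 distinct rows out of 16 strategies.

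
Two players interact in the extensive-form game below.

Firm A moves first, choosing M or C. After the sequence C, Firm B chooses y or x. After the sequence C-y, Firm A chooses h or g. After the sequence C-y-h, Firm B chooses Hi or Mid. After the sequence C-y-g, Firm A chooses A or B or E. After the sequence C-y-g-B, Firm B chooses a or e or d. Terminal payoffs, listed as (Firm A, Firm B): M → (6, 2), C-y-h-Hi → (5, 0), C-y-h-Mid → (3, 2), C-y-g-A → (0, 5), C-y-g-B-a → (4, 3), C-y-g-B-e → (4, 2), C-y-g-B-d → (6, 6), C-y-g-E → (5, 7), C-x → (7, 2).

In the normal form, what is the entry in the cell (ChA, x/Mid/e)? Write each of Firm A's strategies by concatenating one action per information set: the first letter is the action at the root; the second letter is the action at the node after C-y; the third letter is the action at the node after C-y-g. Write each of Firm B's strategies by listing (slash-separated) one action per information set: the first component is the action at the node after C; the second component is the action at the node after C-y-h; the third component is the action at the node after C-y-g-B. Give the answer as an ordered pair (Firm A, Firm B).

Trace the play path from the root:
  Firm A plays C
  Firm B plays x at [C]
→ terminal payoff (7, 2).
(Firm A's choice at the node after C-y is never reached on this path, so it doesn't affect the outcome.)

(7, 2)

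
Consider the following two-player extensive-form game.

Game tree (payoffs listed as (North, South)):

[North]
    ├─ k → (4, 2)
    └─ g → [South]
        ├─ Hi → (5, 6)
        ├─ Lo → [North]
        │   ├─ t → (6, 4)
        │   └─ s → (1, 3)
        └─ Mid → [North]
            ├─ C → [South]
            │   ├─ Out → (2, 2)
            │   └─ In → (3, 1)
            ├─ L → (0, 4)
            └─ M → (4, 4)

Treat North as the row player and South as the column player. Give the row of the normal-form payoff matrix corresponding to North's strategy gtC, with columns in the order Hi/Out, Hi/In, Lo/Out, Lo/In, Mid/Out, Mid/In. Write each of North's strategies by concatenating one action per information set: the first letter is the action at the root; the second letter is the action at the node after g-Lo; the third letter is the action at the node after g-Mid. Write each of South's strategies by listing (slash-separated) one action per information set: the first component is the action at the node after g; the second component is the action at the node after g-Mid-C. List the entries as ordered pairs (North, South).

vs Hi/Out: North plays g → South plays Hi at [g] → (5, 6)
vs Hi/In: North plays g → South plays Hi at [g] → (5, 6)
vs Lo/Out: North plays g → South plays Lo at [g] → North plays t at [g-Lo] → (6, 4)
vs Lo/In: North plays g → South plays Lo at [g] → North plays t at [g-Lo] → (6, 4)
vs Mid/Out: North plays g → South plays Mid at [g] → North plays C at [g-Mid] → South plays Out at [g-Mid-C] → (2, 2)
vs Mid/In: North plays g → South plays Mid at [g] → North plays C at [g-Mid] → South plays In at [g-Mid-C] → (3, 1)

(5,6) (5,6) (6,4) (6,4) (2,2) (3,1)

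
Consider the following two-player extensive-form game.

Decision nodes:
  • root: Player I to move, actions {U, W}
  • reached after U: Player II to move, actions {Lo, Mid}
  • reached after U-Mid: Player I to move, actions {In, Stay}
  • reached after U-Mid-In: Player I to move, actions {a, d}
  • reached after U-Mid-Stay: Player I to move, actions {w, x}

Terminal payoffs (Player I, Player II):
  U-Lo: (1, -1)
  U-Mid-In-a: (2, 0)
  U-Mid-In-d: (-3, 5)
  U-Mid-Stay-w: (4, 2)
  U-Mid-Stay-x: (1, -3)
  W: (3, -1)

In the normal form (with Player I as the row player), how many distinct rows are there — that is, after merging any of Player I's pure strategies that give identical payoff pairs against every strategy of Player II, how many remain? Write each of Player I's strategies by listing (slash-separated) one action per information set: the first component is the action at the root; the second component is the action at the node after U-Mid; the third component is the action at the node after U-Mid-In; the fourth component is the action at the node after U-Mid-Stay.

5

Player I has 16 pure strategies: U/In/a/w, U/In/a/x, U/In/d/w, U/In/d/x, U/Stay/a/w, U/Stay/a/x, U/Stay/d/w, U/Stay/d/x, W/In/a/w, W/In/a/x, W/In/d/w, W/In/d/x, W/Stay/a/w, W/Stay/a/x, W/Stay/d/w, W/Stay/d/x. Columns: Lo, Mid.
{U/In/a/w, U/In/a/x} → row (1,-1) (2,0)
{U/In/d/w, U/In/d/x} → row (1,-1) (-3,5)
{U/Stay/a/w, U/Stay/d/w} → row (1,-1) (4,2)
{U/Stay/a/x, U/Stay/d/x} → row (1,-1) (1,-3)
{W/In/a/w, W/In/a/x, W/In/d/w, W/In/d/x, W/Stay/a/w, W/Stay/a/x, W/Stay/d/w, W/Stay/d/x} → row (3,-1) (3,-1)
That's 5 distinct rows out of 16 strategies.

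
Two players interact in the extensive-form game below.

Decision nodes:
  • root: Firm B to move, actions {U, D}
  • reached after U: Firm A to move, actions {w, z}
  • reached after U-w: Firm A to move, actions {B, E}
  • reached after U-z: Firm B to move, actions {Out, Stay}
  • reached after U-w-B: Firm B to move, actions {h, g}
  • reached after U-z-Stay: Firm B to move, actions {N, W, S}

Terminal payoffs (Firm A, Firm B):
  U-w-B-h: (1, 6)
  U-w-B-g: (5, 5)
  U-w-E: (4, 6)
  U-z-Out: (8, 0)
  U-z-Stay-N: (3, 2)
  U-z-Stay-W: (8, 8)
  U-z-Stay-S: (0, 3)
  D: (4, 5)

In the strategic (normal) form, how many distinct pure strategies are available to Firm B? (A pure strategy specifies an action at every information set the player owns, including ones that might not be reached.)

Firm B owns the root with actions {U, D} — two choices.
Firm B owns the node after U-z with actions {Out, Stay} — two choices.
Firm B owns the node after U-w-B with actions {h, g} — two choices.
Firm B owns the node after U-z-Stay with actions {N, W, S} — three choices.
A pure strategy fixes one action at each information set independently, so the count is the product 2 × 2 × 2 × 3 = 24.
(For reference, Firm A has 4 pure strategies, giving a 24×4 normal-form matrix.)

24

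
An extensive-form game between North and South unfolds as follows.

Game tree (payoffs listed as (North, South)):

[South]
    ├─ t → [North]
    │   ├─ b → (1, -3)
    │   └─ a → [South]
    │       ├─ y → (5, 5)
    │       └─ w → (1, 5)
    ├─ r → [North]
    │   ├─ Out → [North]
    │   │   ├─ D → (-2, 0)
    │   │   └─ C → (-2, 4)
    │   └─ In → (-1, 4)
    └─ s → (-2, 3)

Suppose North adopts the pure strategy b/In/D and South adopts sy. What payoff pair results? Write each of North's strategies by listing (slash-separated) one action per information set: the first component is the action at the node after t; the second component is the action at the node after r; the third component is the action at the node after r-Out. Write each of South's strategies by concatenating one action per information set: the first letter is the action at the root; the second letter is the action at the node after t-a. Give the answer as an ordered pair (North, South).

Trace the play path from the root:
  South plays s
→ terminal payoff (-2, 3).
(North's choice at the node after t is never reached on this path, so it doesn't affect the outcome.)

(-2, 3)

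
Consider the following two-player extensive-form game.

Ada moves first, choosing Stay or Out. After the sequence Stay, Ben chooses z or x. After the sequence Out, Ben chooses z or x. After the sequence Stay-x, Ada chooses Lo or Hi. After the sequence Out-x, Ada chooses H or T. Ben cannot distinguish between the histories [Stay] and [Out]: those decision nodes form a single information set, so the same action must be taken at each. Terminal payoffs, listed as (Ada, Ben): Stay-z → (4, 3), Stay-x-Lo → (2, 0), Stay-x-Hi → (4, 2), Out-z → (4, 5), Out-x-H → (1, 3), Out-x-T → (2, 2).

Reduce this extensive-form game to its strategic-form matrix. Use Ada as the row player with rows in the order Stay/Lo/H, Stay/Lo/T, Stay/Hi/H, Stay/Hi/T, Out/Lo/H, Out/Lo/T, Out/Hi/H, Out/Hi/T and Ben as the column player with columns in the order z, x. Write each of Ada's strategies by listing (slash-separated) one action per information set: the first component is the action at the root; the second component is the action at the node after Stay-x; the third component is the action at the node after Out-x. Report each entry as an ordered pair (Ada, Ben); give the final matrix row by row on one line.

Stay/Lo/H: (4,3) (2,0) | Stay/Lo/T: (4,3) (2,0) | Stay/Hi/H: (4,3) (4,2) | Stay/Hi/T: (4,3) (4,2) | Out/Lo/H: (4,5) (1,3) | Out/Lo/T: (4,5) (2,2) | Out/Hi/H: (4,5) (1,3) | Out/Hi/T: (4,5) (2,2)

Row Stay/Lo/H: z→(4,3), x→(2,0)
Row Stay/Lo/T: z→(4,3), x→(2,0)
Row Stay/Hi/H: z→(4,3), x→(4,2)
Row Stay/Hi/T: z→(4,3), x→(4,2)
Row Out/Lo/H: z→(4,5), x→(1,3)
Row Out/Lo/T: z→(4,5), x→(2,2)
Row Out/Hi/H: z→(4,5), x→(1,3)
Row Out/Hi/T: z→(4,5), x→(2,2)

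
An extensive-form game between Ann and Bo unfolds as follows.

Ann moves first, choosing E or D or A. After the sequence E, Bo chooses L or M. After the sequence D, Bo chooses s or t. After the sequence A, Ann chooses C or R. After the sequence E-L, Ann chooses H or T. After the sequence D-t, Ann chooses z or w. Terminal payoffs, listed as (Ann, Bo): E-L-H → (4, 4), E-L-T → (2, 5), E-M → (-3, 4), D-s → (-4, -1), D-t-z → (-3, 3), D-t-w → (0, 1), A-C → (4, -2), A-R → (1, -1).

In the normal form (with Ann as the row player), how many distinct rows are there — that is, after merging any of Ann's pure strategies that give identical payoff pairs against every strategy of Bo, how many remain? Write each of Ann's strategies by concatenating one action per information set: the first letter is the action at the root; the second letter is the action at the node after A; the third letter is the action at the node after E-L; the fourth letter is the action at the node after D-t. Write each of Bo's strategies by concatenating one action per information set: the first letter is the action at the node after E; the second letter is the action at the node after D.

6

Ann has 24 pure strategies: ECHz, ECHw, ECTz, ECTw, ERHz, ERHw, ERTz, ERTw, DCHz, DCHw, DCTz, DCTw, DRHz, DRHw, DRTz, DRTw, ACHz, ACHw, ACTz, ACTw, ARHz, ARHw, ARTz, ARTw. Columns: Ls, Lt, Ms, Mt.
{ECHz, ECHw, ERHz, ERHw} → row (4,4) (4,4) (-3,4) (-3,4)
{ECTz, ECTw, ERTz, ERTw} → row (2,5) (2,5) (-3,4) (-3,4)
{DCHz, DCTz, DRHz, DRTz} → row (-4,-1) (-3,3) (-4,-1) (-3,3)
{DCHw, DCTw, DRHw, DRTw} → row (-4,-1) (0,1) (-4,-1) (0,1)
{ACHz, ACHw, ACTz, ACTw} → row (4,-2) (4,-2) (4,-2) (4,-2)
{ARHz, ARHw, ARTz, ARTw} → row (1,-1) (1,-1) (1,-1) (1,-1)
That's 6 distinct rows out of 24 strategies.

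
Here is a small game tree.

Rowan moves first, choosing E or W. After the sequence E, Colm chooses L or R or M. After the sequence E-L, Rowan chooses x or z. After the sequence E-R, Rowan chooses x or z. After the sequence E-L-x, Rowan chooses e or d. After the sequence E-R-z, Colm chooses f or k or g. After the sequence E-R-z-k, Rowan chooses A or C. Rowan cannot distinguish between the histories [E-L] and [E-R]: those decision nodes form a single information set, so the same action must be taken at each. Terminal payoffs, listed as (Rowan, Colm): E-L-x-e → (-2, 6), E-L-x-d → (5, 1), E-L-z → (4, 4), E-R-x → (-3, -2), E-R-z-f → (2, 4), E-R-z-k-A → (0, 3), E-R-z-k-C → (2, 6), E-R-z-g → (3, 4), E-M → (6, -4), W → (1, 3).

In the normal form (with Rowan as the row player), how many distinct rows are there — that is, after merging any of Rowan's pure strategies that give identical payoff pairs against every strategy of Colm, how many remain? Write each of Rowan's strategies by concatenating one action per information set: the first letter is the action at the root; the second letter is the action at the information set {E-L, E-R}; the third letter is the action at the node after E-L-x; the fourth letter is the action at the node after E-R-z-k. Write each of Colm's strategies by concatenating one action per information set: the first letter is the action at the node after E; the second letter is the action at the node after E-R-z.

Rowan has 16 pure strategies: ExeA, ExeC, ExdA, ExdC, EzeA, EzeC, EzdA, EzdC, WxeA, WxeC, WxdA, WxdC, WzeA, WzeC, WzdA, WzdC. Columns: Lf, Lk, Lg, Rf, Rk, Rg, Mf, Mk, Mg.
{ExeA, ExeC} → row (-2,6) (-2,6) (-2,6) (-3,-2) (-3,-2) (-3,-2) (6,-4) (6,-4) (6,-4)
{ExdA, ExdC} → row (5,1) (5,1) (5,1) (-3,-2) (-3,-2) (-3,-2) (6,-4) (6,-4) (6,-4)
{EzeA, EzdA} → row (4,4) (4,4) (4,4) (2,4) (0,3) (3,4) (6,-4) (6,-4) (6,-4)
{EzeC, EzdC} → row (4,4) (4,4) (4,4) (2,4) (2,6) (3,4) (6,-4) (6,-4) (6,-4)
{WxeA, WxeC, WxdA, WxdC, WzeA, WzeC, WzdA, WzdC} → row (1,3) (1,3) (1,3) (1,3) (1,3) (1,3) (1,3) (1,3) (1,3)
That's 5 distinct rows out of 16 strategies.

5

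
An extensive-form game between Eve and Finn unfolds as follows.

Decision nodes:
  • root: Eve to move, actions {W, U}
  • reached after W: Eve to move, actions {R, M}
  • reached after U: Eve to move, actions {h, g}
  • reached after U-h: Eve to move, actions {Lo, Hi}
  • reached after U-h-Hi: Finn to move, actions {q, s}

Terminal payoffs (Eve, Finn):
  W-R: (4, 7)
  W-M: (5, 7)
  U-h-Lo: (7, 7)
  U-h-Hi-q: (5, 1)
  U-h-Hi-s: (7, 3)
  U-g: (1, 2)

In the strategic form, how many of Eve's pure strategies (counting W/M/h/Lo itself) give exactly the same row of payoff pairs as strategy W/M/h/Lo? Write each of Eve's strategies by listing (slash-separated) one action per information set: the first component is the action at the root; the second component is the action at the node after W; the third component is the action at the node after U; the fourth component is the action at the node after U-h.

Row for W/M/h/Lo (columns q, s): (5,7) (5,7).
Under W/M/h/Lo, Eve's choice at the node after U and at the node after U-h can never be reached regardless of what Finn does, so varying those choices leaves every outcome unchanged.
Holding the reachable choices fixed and varying the unreachable ones freely already gives 2 × 2 = 4 equivalent strategies.
No other strategy reproduces this row, so those 4 are the full class: W/M/h/Lo, W/M/h/Hi, W/M/g/Lo, W/M/g/Hi.

4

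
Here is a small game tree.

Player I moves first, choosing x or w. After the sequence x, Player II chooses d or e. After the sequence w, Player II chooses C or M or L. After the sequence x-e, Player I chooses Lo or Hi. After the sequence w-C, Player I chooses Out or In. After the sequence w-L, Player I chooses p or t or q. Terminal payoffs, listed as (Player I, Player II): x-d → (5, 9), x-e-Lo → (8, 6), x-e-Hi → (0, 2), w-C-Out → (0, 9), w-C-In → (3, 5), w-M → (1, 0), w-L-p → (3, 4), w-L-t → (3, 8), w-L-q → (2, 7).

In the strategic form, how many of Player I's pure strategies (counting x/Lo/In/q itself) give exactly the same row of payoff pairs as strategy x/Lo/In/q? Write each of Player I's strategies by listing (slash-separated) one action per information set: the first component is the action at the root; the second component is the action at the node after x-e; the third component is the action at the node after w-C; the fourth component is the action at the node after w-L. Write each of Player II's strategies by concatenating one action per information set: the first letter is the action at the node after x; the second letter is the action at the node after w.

6

Row for x/Lo/In/q (columns dC, dM, dL, eC, eM, eL): (5,9) (5,9) (5,9) (8,6) (8,6) (8,6).
Under x/Lo/In/q, Player I's choice at the node after w-C and at the node after w-L can never be reached regardless of what Player II does, so varying those choices leaves every outcome unchanged.
Holding the reachable choices fixed and varying the unreachable ones freely already gives 2 × 3 = 6 equivalent strategies.
No other strategy reproduces this row, so those 6 are the full class: x/Lo/Out/p, x/Lo/Out/t, x/Lo/Out/q, x/Lo/In/p, x/Lo/In/t, x/Lo/In/q.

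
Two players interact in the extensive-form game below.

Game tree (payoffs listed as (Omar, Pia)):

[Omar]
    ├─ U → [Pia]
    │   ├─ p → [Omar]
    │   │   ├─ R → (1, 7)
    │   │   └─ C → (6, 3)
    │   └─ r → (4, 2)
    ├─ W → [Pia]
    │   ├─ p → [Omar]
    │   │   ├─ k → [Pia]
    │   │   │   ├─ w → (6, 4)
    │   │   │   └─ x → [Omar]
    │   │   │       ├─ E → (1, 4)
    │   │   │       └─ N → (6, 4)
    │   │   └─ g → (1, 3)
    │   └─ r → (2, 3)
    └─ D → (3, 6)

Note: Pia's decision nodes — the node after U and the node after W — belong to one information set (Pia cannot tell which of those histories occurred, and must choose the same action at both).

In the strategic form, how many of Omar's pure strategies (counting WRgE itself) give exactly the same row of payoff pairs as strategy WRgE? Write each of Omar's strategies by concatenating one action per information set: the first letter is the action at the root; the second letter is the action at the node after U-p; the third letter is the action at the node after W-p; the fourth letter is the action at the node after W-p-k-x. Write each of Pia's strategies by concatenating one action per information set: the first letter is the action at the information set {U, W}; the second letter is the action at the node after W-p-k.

4

Row for WRgE (columns pw, px, rw, rx): (1,3) (1,3) (2,3) (2,3).
Under WRgE, Omar's choice at the node after U-p and at the node after W-p-k-x can never be reached regardless of what Pia does, so varying those choices leaves every outcome unchanged.
Holding the reachable choices fixed and varying the unreachable ones freely already gives 2 × 2 = 4 equivalent strategies.
No other strategy reproduces this row, so those 4 are the full class: WRgE, WRgN, WCgE, WCgN.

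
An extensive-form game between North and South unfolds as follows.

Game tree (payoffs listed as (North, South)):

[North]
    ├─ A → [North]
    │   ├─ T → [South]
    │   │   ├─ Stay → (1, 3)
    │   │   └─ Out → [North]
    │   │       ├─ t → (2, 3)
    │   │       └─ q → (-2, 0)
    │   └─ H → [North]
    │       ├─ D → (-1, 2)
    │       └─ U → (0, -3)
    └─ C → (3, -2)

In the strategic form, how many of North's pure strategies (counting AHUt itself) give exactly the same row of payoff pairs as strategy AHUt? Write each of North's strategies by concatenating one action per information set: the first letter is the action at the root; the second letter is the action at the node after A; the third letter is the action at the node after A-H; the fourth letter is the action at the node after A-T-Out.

Row for AHUt (columns Stay, Out): (0,-3) (0,-3).
Under AHUt, North's choice at the node after A-T-Out can never be reached regardless of what South does, so varying those choices leaves every outcome unchanged.
Holding the reachable choices fixed and varying the unreachable one freely already gives 2 equivalent strategies.
No other strategy reproduces this row, so those 2 are the full class: AHUt, AHUq.

2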